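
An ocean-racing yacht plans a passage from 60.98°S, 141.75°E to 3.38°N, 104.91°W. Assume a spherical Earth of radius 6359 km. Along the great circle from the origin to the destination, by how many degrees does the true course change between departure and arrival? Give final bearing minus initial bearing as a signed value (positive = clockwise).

-81.8°

At departure: θ₁ = atan2(sin Δλ cos φ₂, cos φ₁ sin φ₂ − sin φ₁ cos φ₂ cos Δλ) = 109.09°
At arrival: θ₂ = atan2(sin Δλ cos φ₁, −cos φ₂ sin φ₁ + sin φ₂ cos φ₁ cos Δλ) = 27.34°
Δθ = θ₂ − θ₁ = -81.8°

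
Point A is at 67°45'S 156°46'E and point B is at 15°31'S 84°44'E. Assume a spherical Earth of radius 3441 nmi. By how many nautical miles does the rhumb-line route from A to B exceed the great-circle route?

146 nmi

Great circle: cos σ = sin φ₁ sin φ₂ + cos φ₁ cos φ₂ cos Δλ,  σ = 1.2024 rad → d_gc = 4137.4 nmi
Rhumb line: Δψ = +1.3522, q = Δφ/Δψ = 0.6742, d_rh = R√(Δφ²+q²Δλ²) = 4283.4 nmi
Excess = 4283.4 − 4137.4 = 146.0 ≈ 146 nmi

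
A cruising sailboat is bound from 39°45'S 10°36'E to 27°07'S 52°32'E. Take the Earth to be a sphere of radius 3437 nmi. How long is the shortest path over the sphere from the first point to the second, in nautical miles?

2209 nmi

Haversine: a = sin²(Δφ/2)+cos φ₁ cos φ₂ sin²(Δλ/2) = 0.09973;  σ = 2·atan2(√a,√(1−a))
σ = 36.818° → d = Rσ = 3437·0.64259 = 2209 nmi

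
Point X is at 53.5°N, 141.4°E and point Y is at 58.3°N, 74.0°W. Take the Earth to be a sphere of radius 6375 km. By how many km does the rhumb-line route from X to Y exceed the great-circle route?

Great circle: cos σ = sin φ₁ sin φ₂ + cos φ₁ cos φ₂ cos Δλ,  σ = 1.1272 rad → d_gc = 7186.17 km
Rhumb line: Δψ = +0.1497, q = Δφ/Δψ = 0.5598, d_rh = R√(Δφ²+q²Δλ²) = 9021.71 km
Excess = 9021.71 − 7186.17 = 1835.54 ≈ 1836 km

1836 km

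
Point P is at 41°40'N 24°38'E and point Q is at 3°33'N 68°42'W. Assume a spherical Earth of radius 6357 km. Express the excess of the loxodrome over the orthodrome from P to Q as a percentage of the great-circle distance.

2.3%

Great circle: σ = 1.5730 rad → d_gc = Rσ = 9999.5 km
Rhumb: Δφ = -0.6653, Δλ = -1.6290, Δψ = -0.7394, q = Δφ/Δψ = 0.8998 → d_rh = R√(Δφ²+q²Δλ²) = 10232.4 km
Excess = (10232.4 − 9999.5) / 9999.5 = 232.9 / 9999.5 = 2.33% ≈ 2.3%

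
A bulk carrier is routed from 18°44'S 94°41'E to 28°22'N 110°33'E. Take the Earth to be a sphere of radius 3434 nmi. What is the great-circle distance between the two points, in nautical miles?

2969 nmi

cos σ = sin φ₁ sin φ₂ + cos φ₁ cos φ₂ cos Δλ
      = sin(-18.73°)sin(28.37°) + cos(-18.73°)cos(28.37°)cos(15.87°) = 0.6490
σ = 49.536° → d = Rσ = 3434·0.86456 = 2969 nmi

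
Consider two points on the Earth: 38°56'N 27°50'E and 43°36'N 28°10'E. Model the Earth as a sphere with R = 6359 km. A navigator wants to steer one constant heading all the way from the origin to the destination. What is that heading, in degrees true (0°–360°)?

3.1°

Δψ = ln[tan(π/4+φ₂/2)/tan(π/4+φ₁/2)] = +0.1084
Δλ = +0.0058 rad (taken the short way round)
course = atan2(Δλ, Δψ) = 3.07°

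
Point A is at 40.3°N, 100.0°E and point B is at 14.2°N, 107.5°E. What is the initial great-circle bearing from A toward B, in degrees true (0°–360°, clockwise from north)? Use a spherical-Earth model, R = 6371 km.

N = sin Δλ·cos φ₂ = +0.1265;  D = cos φ₁ sin φ₂ − sin φ₁ cos φ₂ cos Δλ = -0.4346
initial course = atan2(N, D) = 163.77°

163.8°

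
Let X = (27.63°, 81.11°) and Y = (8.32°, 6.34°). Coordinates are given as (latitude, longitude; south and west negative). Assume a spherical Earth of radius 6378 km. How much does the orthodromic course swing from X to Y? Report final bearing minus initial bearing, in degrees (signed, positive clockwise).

Initial bearing θ₁ = atan2(sin Δλ cos φ₂, cos φ₁ sin φ₂ − sin φ₁ cos φ₂ cos Δλ) = 270.46°
Final bearing θ₂ = (initial bearing from the destination back to the start) + 180° = 243.55°
Δθ = θ₂ − θ₁ = -26.9°

-26.9°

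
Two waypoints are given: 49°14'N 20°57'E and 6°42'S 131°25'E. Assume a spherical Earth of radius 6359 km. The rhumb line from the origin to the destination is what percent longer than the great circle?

3.6%

Great circle: σ = 1.8914 rad → d_gc = Rσ = 12027.3 km
Rhumb: Δφ = -0.9762, Δλ = +1.9280, Δψ = -1.1072, q = Δφ/Δψ = 0.8817 → d_rh = R√(Δφ²+q²Δλ²) = 12465.2 km
Excess = (12465.2 − 12027.3) / 12027.3 = 437.9 / 12027.3 = 3.64% ≈ 3.6%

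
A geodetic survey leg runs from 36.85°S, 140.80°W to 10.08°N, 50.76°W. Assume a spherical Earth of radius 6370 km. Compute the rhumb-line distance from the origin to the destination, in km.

Δψ = ln[tan(π/4+φ₂/2)/tan(π/4+φ₁/2)] = +0.8696;  Δφ = +0.8191 rad,  Δλ = +1.5715 rad
q = Δφ/Δψ = 0.9420
d = R·√(Δφ² + q²Δλ²) = 6370·1.69178 = 10777 km

10777 km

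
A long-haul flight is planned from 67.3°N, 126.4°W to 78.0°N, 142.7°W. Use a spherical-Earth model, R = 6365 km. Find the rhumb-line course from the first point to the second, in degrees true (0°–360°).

336.3°

Meridional parts: M(φ₁)=+1.6058, M(φ₂)=+2.2528 → ΔM = +0.6470;  Δλ = -0.2845 rad
tan C = Δλ / ΔM = -0.4397 → C = 336.26°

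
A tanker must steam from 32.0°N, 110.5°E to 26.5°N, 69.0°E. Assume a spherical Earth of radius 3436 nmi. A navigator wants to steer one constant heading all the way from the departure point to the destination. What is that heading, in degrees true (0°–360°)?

261.4°

Meridional parts: M(φ₁)=+0.5900, M(φ₂)=+0.4799 → ΔM = -0.1101;  Δλ = -0.7243 rad
tan C = Δλ / ΔM = +6.5793 → C = 261.36°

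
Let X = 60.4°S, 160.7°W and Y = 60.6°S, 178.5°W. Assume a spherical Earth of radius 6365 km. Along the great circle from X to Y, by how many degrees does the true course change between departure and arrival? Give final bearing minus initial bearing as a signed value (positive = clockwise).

+15.5°

At departure: θ₁ = atan2(sin Δλ cos φ₂, cos φ₁ sin φ₂ − sin φ₁ cos φ₂ cos Δλ) = 260.94°
At arrival: θ₂ = atan2(sin Δλ cos φ₁, −cos φ₂ sin φ₁ + sin φ₂ cos φ₁ cos Δλ) = 276.46°
Δθ = θ₂ − θ₁ = +15.5°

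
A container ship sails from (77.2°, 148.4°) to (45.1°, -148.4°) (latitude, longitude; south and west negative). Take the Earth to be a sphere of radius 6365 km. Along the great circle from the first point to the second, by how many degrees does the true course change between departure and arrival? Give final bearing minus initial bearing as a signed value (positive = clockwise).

At departure: θ₁ = atan2(sin Δλ cos φ₂, cos φ₁ sin φ₂ − sin φ₁ cos φ₂ cos Δλ) = 103.69°
At arrival: θ₂ = atan2(sin Δλ cos φ₁, −cos φ₂ sin φ₁ + sin φ₂ cos φ₁ cos Δλ) = 162.24°
Δθ = θ₂ − θ₁ = +58.6°

+58.6°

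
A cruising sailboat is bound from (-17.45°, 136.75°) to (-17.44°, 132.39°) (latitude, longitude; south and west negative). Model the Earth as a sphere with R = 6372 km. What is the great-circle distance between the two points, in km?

463 km

cos σ = sin φ₁ sin φ₂ + cos φ₁ cos φ₂ cos Δλ
      = sin(-17.45°)sin(-17.44°) + cos(-17.45°)cos(-17.44°)cos(-4.36°) = 0.9974
σ = 4.159° → d = Rσ = 6372·0.07259 = 463 km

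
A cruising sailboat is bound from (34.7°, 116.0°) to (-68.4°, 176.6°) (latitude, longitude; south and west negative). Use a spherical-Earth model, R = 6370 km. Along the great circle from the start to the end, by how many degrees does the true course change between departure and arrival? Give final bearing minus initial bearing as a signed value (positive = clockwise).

At departure: θ₁ = atan2(sin Δλ cos φ₂, cos φ₁ sin φ₂ − sin φ₁ cos φ₂ cos Δλ) = 159.71°
At arrival: θ₂ = atan2(sin Δλ cos φ₁, −cos φ₂ sin φ₁ + sin φ₂ cos φ₁ cos Δλ) = 129.23°
Δθ = θ₂ − θ₁ = -30.5°

-30.5°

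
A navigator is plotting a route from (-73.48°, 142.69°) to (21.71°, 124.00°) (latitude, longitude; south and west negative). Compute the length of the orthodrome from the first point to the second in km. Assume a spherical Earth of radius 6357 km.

Haversine: a = sin²(Δφ/2)+cos φ₁ cos φ₂ sin²(Δλ/2) = 0.55220;  σ = 2·atan2(√a,√(1−a))
σ = 95.992° → d = Rσ = 6357·1.67538 = 10650 km

10650 km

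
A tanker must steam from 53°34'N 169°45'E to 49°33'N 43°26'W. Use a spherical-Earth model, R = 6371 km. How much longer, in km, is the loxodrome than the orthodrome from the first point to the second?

Great circle: cos σ = sin φ₁ sin φ₂ + cos φ₁ cos φ₂ cos Δλ,  σ = 1.2768 rad → d_gc = 8134.6 km
Rhumb line: Δψ = -0.1129, q = Δφ/Δψ = 0.6212, d_rh = R√(Δφ²+q²Δλ²) = 10150.9 km
Excess = 10150.9 − 8134.6 = 2016.3 ≈ 2016 km

2016 km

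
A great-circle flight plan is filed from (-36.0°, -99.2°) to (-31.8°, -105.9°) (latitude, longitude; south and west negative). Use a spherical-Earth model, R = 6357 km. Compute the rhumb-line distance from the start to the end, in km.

773 km

Rhumb course C = atan2(Δλ, Δψ) with Δψ = ln[tan(π/4+φ₂/2)/tan(π/4+φ₁/2)] = +0.0884, Δλ = -0.1169 → C = 307.07°
d = R·|Δφ| / |cos C| = 6357·0.07330 / 0.60284 = 773 km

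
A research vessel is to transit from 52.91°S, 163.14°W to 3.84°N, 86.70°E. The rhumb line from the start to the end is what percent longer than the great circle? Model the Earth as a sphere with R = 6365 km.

4.6%

Great circle: σ = 1.8346 rad → d_gc = Rσ = 11677.5 km
Rhumb: Δφ = +0.9905, Δλ = -1.9227, Δψ = +1.1593, q = Δφ/Δψ = 0.8544 → d_rh = R√(Δφ²+q²Δλ²) = 12209.2 km
Excess = (12209.2 − 11677.5) / 11677.5 = 531.7 / 11677.5 = 4.553% ≈ 4.6%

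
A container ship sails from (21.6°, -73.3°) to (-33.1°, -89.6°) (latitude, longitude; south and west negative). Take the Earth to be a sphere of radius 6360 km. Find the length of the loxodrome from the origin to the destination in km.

6313 km

Rhumb course C = atan2(Δλ, Δψ) with Δψ = ln[tan(π/4+φ₂/2)/tan(π/4+φ₁/2)] = -0.9991, Δλ = -0.2845 → C = 195.89°
d = R·|Δφ| / |cos C| = 6360·0.95470 / 0.96177 = 6313 km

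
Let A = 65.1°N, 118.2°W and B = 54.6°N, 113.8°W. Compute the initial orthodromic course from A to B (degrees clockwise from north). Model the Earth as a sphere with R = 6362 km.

166.2°

N = sin Δλ·cos φ₂ = +0.0444;  D = cos φ₁ sin φ₂ − sin φ₁ cos φ₂ cos Δλ = -0.1807
initial course = atan2(N, D) = 166.18°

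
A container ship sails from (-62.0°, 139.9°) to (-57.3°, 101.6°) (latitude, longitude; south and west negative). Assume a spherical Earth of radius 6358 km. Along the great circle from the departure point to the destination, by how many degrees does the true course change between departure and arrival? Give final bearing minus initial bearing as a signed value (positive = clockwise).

At departure: θ₁ = atan2(sin Δλ cos φ₂, cos φ₁ sin φ₂ − sin φ₁ cos φ₂ cos Δλ) = 266.46°
At arrival: θ₂ = atan2(sin Δλ cos φ₁, −cos φ₂ sin φ₁ + sin φ₂ cos φ₁ cos Δλ) = 299.85°
Δθ = θ₂ − θ₁ = +33.4°

+33.4°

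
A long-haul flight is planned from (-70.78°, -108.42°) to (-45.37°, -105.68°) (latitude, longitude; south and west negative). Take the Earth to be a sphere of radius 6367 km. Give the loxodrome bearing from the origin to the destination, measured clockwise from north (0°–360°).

Δψ = ln[tan(π/4+φ₂/2)/tan(π/4+φ₁/2)] = +0.8854
Δλ = +0.0478 rad (taken the short way round)
course = atan2(Δλ, Δψ) = 3.09°

3.1°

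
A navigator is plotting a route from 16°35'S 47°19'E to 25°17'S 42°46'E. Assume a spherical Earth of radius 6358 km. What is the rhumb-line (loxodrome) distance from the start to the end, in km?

Δψ = ln[tan(π/4+φ₂/2)/tan(π/4+φ₁/2)] = -0.1628;  Δφ = -0.1518 rad,  Δλ = -0.0794 rad
q = Δφ/Δψ = 0.9328
d = R·√(Δφ² + q²Δλ²) = 6358·0.16895 = 1074 km

1074 km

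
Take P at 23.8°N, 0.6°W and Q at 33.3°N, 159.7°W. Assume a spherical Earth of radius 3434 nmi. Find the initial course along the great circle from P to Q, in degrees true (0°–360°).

340.0°

N = sin Δλ·cos φ₂ = -0.2982;  D = cos φ₁ sin φ₂ − sin φ₁ cos φ₂ cos Δλ = +0.8174
initial course = atan2(N, D) = 339.96°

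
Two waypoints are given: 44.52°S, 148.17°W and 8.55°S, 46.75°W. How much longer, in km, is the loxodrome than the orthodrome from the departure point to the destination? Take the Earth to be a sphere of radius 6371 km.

Great circle: cos σ = sin φ₁ sin φ₂ + cos φ₁ cos φ₂ cos Δλ,  σ = 1.6062 rad → d_gc = 10232.9 km
Rhumb line: Δψ = +0.7198, q = Δφ/Δψ = 0.8722, d_rh = R√(Δφ²+q²Δλ²) = 10618.1 km
Excess = 10618.1 − 10232.9 = 385.2 ≈ 385 km

385 km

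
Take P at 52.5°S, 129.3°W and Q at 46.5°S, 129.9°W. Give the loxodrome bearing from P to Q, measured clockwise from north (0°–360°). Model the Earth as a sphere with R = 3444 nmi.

Meridional parts: M(φ₁)=-1.0804, M(φ₂)=-0.9189 → ΔM = +0.1615;  Δλ = -0.0105 rad
tan C = Δλ / ΔM = -0.0648 → C = 356.29°

356.3°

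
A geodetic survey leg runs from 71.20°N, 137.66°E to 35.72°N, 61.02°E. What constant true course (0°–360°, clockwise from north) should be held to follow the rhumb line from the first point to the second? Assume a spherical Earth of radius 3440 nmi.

229.8°

Meridional parts: M(φ₁)=+1.7985, M(φ₂)=+0.6682 → ΔM = -1.1302;  Δλ = -1.3376 rad
tan C = Δλ / ΔM = +1.1835 → C = 229.80°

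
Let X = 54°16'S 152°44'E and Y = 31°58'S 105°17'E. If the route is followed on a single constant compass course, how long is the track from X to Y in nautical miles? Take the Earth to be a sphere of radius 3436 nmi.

Rhumb course C = atan2(Δλ, Δψ) with Δψ = ln[tan(π/4+φ₂/2)/tan(π/4+φ₁/2)] = +0.5428, Δλ = -0.8282 → C = 303.24°
d = R·|Δφ| / |cos C| = 3436·0.38921 / 0.54816 = 2440 nmi

2440 nmi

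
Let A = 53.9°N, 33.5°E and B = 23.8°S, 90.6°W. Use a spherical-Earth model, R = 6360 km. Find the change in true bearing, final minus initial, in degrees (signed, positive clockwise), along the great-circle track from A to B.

-64.3°

At departure: θ₁ = atan2(sin Δλ cos φ₂, cos φ₁ sin φ₂ − sin φ₁ cos φ₂ cos Δλ) = 283.13°
At arrival: θ₂ = atan2(sin Δλ cos φ₁, −cos φ₂ sin φ₁ + sin φ₂ cos φ₁ cos Δλ) = 218.84°
Δθ = θ₂ − θ₁ = -64.3°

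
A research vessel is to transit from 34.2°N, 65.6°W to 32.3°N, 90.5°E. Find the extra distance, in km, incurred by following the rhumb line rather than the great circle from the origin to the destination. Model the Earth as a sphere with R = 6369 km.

2306 km

Great circle: cos σ = sin φ₁ sin φ₂ + cos φ₁ cos φ₂ cos Δλ,  σ = 1.9164 rad → d_gc = 12205.8 km
Rhumb line: Δψ = -0.0397, q = Δφ/Δψ = 0.8362, d_rh = R√(Δφ²+q²Δλ²) = 14511.6 km
Excess = 14511.6 − 12205.8 = 2305.8 ≈ 2306 km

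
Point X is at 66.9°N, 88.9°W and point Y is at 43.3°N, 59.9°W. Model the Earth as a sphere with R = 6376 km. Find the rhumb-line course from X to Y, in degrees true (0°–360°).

145.9°

Meridional parts: M(φ₁)=+1.5879, M(φ₂)=+0.8400 → ΔM = -0.7478;  Δλ = +0.5061 rad
tan C = Δλ / ΔM = -0.6768 → C = 145.91°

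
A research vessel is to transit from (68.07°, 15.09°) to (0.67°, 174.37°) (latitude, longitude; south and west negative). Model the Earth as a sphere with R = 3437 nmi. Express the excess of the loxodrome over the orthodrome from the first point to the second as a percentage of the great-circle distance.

21.4%

Great circle: σ = 1.9161 rad → d_gc = Rσ = 6585.5 nmi
Rhumb: Δφ = -1.1764, Δλ = +2.7800, Δψ = -1.6295, q = Δφ/Δψ = 0.7219 → d_rh = R√(Δφ²+q²Δλ²) = 7995.2 nmi
Excess = (7995.2 − 6585.5) / 6585.5 = 1409.7 / 6585.5 = 21.41% ≈ 21.4%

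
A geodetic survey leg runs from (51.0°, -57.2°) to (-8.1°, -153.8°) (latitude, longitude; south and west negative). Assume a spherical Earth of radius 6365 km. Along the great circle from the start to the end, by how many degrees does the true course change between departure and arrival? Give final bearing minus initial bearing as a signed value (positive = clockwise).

-50.5°

At departure: θ₁ = atan2(sin Δλ cos φ₂, cos φ₁ sin φ₂ − sin φ₁ cos φ₂ cos Δλ) = 269.99°
At arrival: θ₂ = atan2(sin Δλ cos φ₁, −cos φ₂ sin φ₁ + sin φ₂ cos φ₁ cos Δλ) = 219.47°
Δθ = θ₂ − θ₁ = -50.5°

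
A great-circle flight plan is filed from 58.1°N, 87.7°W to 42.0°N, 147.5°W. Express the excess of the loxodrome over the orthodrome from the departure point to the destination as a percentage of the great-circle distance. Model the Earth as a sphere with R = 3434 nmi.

Great circle: σ = 0.6988 rad → d_gc = Rσ = 2399.7 nmi
Rhumb: Δφ = -0.2810, Δλ = -1.0437, Δψ = -0.4433, q = Δφ/Δψ = 0.6339 → d_rh = R√(Δφ²+q²Δλ²) = 2468.3 nmi
Excess = (2468.3 − 2399.7) / 2399.7 = 68.6 / 2399.7 = 2.86% ≈ 2.9%

2.9%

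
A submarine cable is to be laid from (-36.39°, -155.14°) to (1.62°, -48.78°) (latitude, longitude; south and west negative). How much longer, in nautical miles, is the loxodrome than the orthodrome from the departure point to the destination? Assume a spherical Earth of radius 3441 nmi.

131 nmi

Great circle: cos σ = sin φ₁ sin φ₂ + cos φ₁ cos φ₂ cos Δλ,  σ = 1.8167 rad → d_gc = 6251.2 nmi
Rhumb line: Δψ = +0.7110, q = Δφ/Δψ = 0.9331, d_rh = R√(Δφ²+q²Δλ²) = 6382.3 nmi
Excess = 6382.3 − 6251.2 = 131.1 ≈ 131 nmi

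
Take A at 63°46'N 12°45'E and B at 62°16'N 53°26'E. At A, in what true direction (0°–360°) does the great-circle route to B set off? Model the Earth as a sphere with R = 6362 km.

76.2°

θ = atan2( sin Δλ·cos φ₂ ,  cos φ₁ sin φ₂ − sin φ₁ cos φ₂ cos Δλ )
  = atan2(+0.3034, +0.0747) = 76.17°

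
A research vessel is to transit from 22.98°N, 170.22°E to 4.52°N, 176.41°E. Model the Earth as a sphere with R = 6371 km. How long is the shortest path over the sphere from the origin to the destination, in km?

2158 km

cos σ = sin φ₁ sin φ₂ + cos φ₁ cos φ₂ cos Δλ
      = sin(22.98°)sin(4.52°) + cos(22.98°)cos(4.52°)cos(6.19°) = 0.9432
σ = 19.405° → d = Rσ = 6371·0.33868 = 2158 km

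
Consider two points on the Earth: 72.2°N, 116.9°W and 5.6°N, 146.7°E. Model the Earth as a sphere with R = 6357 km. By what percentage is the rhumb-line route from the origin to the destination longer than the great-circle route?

6.5%

Great circle: σ = 1.5118 rad → d_gc = Rσ = 9610.3 km
Rhumb: Δφ = -1.1624, Δλ = -1.6825, Δψ = -1.7562, q = Δφ/Δψ = 0.6619 → d_rh = R√(Δφ²+q²Δλ²) = 10233.2 km
Excess = (10233.2 − 9610.3) / 9610.3 = 622.9 / 9610.3 = 6.48% ≈ 6.5%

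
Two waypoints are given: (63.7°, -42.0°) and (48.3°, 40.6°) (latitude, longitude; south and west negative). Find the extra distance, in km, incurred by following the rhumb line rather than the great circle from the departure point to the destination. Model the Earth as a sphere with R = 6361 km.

331 km

Great circle: cos σ = sin φ₁ sin φ₂ + cos φ₁ cos φ₂ cos Δλ,  σ = 0.7851 rad → d_gc = 4994.1 km
Rhumb line: Δψ = -0.4887, q = Δφ/Δψ = 0.5500, d_rh = R√(Δφ²+q²Δλ²) = 5325.4 km
Excess = 5325.4 − 4994.1 = 331.3 ≈ 331 km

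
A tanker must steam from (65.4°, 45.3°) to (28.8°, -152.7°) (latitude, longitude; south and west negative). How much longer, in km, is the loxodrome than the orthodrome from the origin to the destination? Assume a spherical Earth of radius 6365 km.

Great circle: cos σ = sin φ₁ sin φ₂ + cos φ₁ cos φ₂ cos Δλ,  σ = 1.4796 rad → d_gc = 9417.5 km
Rhumb line: Δψ = -0.9978, q = Δφ/Δψ = 0.6402, d_rh = R√(Δφ²+q²Δλ²) = 12217.4 km
Excess = 12217.4 − 9417.5 = 2799.9 ≈ 2800 km

2800 km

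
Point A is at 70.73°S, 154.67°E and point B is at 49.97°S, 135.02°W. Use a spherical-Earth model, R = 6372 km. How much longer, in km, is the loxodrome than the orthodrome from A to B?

Great circle: cos σ = sin φ₁ sin φ₂ + cos φ₁ cos φ₂ cos Δλ,  σ = 0.6529 rad → d_gc = 4160.3 km
Rhumb line: Δψ = +0.7635, q = Δφ/Δψ = 0.4746, d_rh = R√(Δφ²+q²Δλ²) = 4370.5 km
Excess = 4370.5 − 4160.3 = 210.2 ≈ 210 km

210 km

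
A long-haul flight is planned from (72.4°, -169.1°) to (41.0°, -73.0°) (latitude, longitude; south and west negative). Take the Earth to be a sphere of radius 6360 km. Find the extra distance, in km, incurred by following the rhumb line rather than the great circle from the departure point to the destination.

Great circle: cos σ = sin φ₁ sin φ₂ + cos φ₁ cos φ₂ cos Δλ,  σ = 0.9259 rad → d_gc = 5888.85 km
Rhumb line: Δψ = -1.0797, q = Δφ/Δψ = 0.5076, d_rh = R√(Δφ²+q²Δλ²) = 6439.38 km
Excess = 6439.38 − 5888.85 = 550.53 ≈ 551 km

551 km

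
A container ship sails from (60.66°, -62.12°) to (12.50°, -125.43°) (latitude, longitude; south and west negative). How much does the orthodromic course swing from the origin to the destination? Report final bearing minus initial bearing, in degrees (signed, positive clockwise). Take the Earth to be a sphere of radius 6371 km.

-43.8°

Initial bearing θ₁ = atan2(sin Δλ cos φ₂, cos φ₁ sin φ₂ − sin φ₁ cos φ₂ cos Δλ) = 252.43°
Final bearing θ₂ = (initial bearing from the destination back to the start) + 180° = 208.59°
Δθ = θ₂ − θ₁ = -43.8°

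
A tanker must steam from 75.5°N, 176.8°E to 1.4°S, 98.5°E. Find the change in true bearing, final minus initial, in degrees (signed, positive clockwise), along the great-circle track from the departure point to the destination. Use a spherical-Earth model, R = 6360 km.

At departure: θ₁ = atan2(sin Δλ cos φ₂, cos φ₁ sin φ₂ − sin φ₁ cos φ₂ cos Δλ) = 258.32°
At arrival: θ₂ = atan2(sin Δλ cos φ₁, −cos φ₂ sin φ₁ + sin φ₂ cos φ₁ cos Δλ) = 194.20°
Δθ = θ₂ − θ₁ = -64.1°

-64.1°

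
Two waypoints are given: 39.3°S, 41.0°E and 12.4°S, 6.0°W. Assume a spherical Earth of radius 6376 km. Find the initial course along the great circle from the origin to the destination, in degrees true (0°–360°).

N = sin Δλ·cos φ₂ = -0.7143;  D = cos φ₁ sin φ₂ − sin φ₁ cos φ₂ cos Δλ = +0.2557
initial course = atan2(N, D) = 289.70°

289.7°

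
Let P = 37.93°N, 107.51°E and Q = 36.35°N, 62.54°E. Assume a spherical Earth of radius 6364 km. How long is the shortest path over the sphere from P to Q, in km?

Haversine: a = sin²(Δφ/2)+cos φ₁ cos φ₂ sin²(Δλ/2) = 0.09311;  σ = 2·atan2(√a,√(1−a))
σ = 35.532° → d = Rσ = 6364·0.62016 = 3947 km

3947 km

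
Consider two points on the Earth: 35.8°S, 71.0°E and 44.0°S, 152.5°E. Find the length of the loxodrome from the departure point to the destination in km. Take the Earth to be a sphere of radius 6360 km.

Rhumb course C = atan2(Δλ, Δψ) with Δψ = ln[tan(π/4+φ₂/2)/tan(π/4+φ₁/2)] = -0.1869, Δλ = +1.4224 → C = 97.49°
d = R·|Δφ| / |cos C| = 6360·0.14312 / 0.13030 = 6986 km

6986 km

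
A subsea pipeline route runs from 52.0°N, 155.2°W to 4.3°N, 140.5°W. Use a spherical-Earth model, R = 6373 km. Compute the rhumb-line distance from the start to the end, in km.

Rhumb course C = atan2(Δλ, Δψ) with Δψ = ln[tan(π/4+φ₂/2)/tan(π/4+φ₁/2)] = -0.9910, Δλ = +0.2566 → C = 165.49°
d = R·|Δφ| / |cos C| = 6373·0.83252 / 0.96809 = 5481 km

5481 km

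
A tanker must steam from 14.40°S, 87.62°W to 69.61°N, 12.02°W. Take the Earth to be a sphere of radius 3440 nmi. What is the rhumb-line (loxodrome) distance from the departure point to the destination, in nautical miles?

6071 nmi

Δψ = ln[tan(π/4+φ₂/2)/tan(π/4+φ₁/2)] = +1.9697;  Δφ = +1.4663 rad,  Δλ = +1.3195 rad
q = Δφ/Δψ = 0.7444
d = R·√(Δφ² + q²Δλ²) = 3440·1.76483 = 6071 nmi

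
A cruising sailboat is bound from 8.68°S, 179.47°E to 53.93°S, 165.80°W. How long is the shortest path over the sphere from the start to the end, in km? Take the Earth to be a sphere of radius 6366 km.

Haversine: a = sin²(Δφ/2)+cos φ₁ cos φ₂ sin²(Δλ/2) = 0.15756;  σ = 2·atan2(√a,√(1−a))
σ = 46.773° → d = Rσ = 6366·0.81635 = 5197 km

5197 km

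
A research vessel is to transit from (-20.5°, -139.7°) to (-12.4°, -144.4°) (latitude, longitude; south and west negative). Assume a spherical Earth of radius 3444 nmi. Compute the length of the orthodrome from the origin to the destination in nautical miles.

Haversine: a = sin²(Δφ/2)+cos φ₁ cos φ₂ sin²(Δλ/2) = 0.00653;  σ = 2·atan2(√a,√(1−a))
σ = 9.267° → d = Rσ = 3444·0.16175 = 557 nmi

557 nmi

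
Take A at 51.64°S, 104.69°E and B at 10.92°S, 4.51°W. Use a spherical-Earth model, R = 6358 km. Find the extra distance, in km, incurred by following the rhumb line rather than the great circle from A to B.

625 km

Great circle: cos σ = sin φ₁ sin φ₂ + cos φ₁ cos φ₂ cos Δλ,  σ = 1.6227 rad → d_gc = 10316.969 km
Rhumb line: Δψ = +0.8642, q = Δφ/Δψ = 0.8223, d_rh = R√(Δφ²+q²Δλ²) = 10941.473 km
Excess = 10941.473 − 10316.969 = 624.504 ≈ 625 km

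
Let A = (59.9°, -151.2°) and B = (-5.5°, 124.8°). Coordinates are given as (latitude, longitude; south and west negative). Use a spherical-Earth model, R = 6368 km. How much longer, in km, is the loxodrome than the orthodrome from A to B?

Great circle: cos σ = sin φ₁ sin φ₂ + cos φ₁ cos φ₂ cos Δλ,  σ = 1.6015 rad → d_gc = 10198.6 km
Rhumb line: Δψ = -1.4096, q = Δφ/Δψ = 0.8098, d_rh = R√(Δφ²+q²Δλ²) = 10487.4 km
Excess = 10487.4 − 10198.6 = 288.8 ≈ 289 km

289 km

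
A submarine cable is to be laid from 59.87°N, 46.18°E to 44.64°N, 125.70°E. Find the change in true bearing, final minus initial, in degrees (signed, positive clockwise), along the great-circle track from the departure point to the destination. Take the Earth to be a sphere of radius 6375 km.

+67.1°

At departure: θ₁ = atan2(sin Δλ cos φ₂, cos φ₁ sin φ₂ − sin φ₁ cos φ₂ cos Δλ) = 71.01°
At arrival: θ₂ = atan2(sin Δλ cos φ₁, −cos φ₂ sin φ₁ + sin φ₂ cos φ₁ cos Δλ) = 138.16°
Δθ = θ₂ − θ₁ = +67.1°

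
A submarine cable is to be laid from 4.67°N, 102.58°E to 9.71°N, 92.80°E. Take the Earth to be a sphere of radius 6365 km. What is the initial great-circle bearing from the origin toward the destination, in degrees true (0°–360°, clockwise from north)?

N = sin Δλ·cos φ₂ = -0.1674;  D = cos φ₁ sin φ₂ − sin φ₁ cos φ₂ cos Δλ = +0.0890
initial course = atan2(N, D) = 298.00°

298.0°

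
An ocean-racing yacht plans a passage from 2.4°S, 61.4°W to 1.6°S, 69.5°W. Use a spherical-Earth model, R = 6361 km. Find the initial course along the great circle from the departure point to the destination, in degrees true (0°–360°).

275.5°

θ = atan2( sin Δλ·cos φ₂ ,  cos φ₁ sin φ₂ − sin φ₁ cos φ₂ cos Δλ )
  = atan2(-0.1408, +0.0135) = 275.49°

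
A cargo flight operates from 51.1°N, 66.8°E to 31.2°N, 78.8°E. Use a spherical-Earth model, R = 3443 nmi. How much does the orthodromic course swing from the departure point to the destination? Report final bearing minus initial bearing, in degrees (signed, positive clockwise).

At departure: θ₁ = atan2(sin Δλ cos φ₂, cos φ₁ sin φ₂ − sin φ₁ cos φ₂ cos Δλ) = 151.37°
At arrival: θ₂ = atan2(sin Δλ cos φ₁, −cos φ₂ sin φ₁ + sin φ₂ cos φ₁ cos Δλ) = 159.41°
Δθ = θ₂ − θ₁ = +8.0°

+8.0°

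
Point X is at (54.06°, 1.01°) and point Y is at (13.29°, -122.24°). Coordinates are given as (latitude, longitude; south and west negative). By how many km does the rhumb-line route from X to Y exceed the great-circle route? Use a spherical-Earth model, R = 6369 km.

Great circle: cos σ = sin φ₁ sin φ₂ + cos φ₁ cos φ₂ cos Δλ,  σ = 1.6982 rad → d_gc = 10816.0 km
Rhumb line: Δψ = -0.8919, q = Δφ/Δψ = 0.7978, d_rh = R√(Δφ²+q²Δλ²) = 11832.8 km
Excess = 11832.8 − 10816.0 = 1016.8 ≈ 1017 km

1017 km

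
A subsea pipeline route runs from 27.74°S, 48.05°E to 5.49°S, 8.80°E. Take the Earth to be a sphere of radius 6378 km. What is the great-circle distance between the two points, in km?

4829 km

Haversine: a = sin²(Δφ/2)+cos φ₁ cos φ₂ sin²(Δλ/2) = 0.13661;  σ = 2·atan2(√a,√(1−a))
σ = 43.383° → d = Rσ = 6378·0.75718 = 4829 km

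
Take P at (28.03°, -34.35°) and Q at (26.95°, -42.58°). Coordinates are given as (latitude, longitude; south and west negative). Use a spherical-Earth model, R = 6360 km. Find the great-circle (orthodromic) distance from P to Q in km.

819 km

cos σ = sin φ₁ sin φ₂ + cos φ₁ cos φ₂ cos Δλ
      = sin(28.03°)sin(26.95°) + cos(28.03°)cos(26.95°)cos(-8.23°) = 0.9917
σ = 7.379° → d = Rσ = 6360·0.12878 = 819 km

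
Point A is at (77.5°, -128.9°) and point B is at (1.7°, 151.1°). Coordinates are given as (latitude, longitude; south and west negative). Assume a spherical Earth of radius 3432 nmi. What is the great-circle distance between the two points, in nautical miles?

cos σ = sin φ₁ sin φ₂ + cos φ₁ cos φ₂ cos Δλ
      = sin(77.50°)sin(1.70°) + cos(77.50°)cos(1.70°)cos(-80.00°) = 0.0665
σ = 86.185° → d = Rσ = 3432·1.50422 = 5162 nmi

5162 nmi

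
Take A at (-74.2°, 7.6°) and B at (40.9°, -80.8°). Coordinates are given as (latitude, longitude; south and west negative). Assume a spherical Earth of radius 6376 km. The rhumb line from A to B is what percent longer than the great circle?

2.5%

Great circle: σ = 2.2450 rad → d_gc = Rσ = 14314.0 km
Rhumb: Δφ = +2.0089, Δλ = -1.5429, Δψ = +2.7586, q = Δφ/Δψ = 0.7282 → d_rh = R√(Δφ²+q²Δλ²) = 14675.9 km
Excess = (14675.9 − 14314.0) / 14314.0 = 361.9 / 14314.0 = 2.53% ≈ 2.5%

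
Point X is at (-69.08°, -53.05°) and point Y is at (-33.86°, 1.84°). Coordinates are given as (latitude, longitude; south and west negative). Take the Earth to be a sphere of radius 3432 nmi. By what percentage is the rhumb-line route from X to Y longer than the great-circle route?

Great circle: σ = 0.8080 rad → d_gc = Rσ = 2772.9 nmi
Rhumb: Δφ = +0.6147, Δλ = +0.9580, Δψ = +1.0608, q = Δφ/Δψ = 0.5795 → d_rh = R√(Δφ²+q²Δλ²) = 2842.7 nmi
Excess = (2842.7 − 2772.9) / 2772.9 = 69.8 / 2772.9 = 2.52% ≈ 2.5%

2.5%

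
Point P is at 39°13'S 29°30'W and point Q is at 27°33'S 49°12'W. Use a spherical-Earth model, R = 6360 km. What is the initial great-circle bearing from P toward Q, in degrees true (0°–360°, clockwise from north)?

299.5°

θ = atan2( sin Δλ·cos φ₂ ,  cos φ₁ sin φ₂ − sin φ₁ cos φ₂ cos Δλ )
  = atan2(-0.2989, +0.1694) = 299.55°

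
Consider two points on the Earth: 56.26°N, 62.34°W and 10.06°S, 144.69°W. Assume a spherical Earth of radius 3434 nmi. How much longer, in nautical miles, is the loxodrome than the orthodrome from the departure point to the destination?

Great circle: cos σ = sin φ₁ sin φ₂ + cos φ₁ cos φ₂ cos Δλ,  σ = 1.6433 rad → d_gc = 5643.1 nmi
Rhumb line: Δψ = -1.3697, q = Δφ/Δψ = 0.8451, d_rh = R√(Δφ²+q²Δλ²) = 5761.7 nmi
Excess = 5761.7 − 5643.1 = 118.6 ≈ 119 nmi

119 nmi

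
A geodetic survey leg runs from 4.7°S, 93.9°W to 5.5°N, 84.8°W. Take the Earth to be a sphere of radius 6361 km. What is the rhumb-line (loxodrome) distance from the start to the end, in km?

1517 km

Δψ = ln[tan(π/4+φ₂/2)/tan(π/4+φ₁/2)] = +0.1783;  Δφ = +0.1780 rad,  Δλ = +0.1588 rad
q = Δφ/Δψ = 0.9987
d = R·√(Δφ² + q²Δλ²) = 6361·0.23843 = 1517 km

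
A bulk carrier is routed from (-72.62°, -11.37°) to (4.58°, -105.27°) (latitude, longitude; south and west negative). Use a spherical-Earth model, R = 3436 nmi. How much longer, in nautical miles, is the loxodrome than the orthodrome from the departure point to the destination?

Great circle: cos σ = sin φ₁ sin φ₂ + cos φ₁ cos φ₂ cos Δλ,  σ = 1.6674 rad → d_gc = 5729.2 nmi
Rhumb line: Δψ = +1.9584, q = Δφ/Δψ = 0.6880, d_rh = R√(Δφ²+q²Δλ²) = 6036.9 nmi
Excess = 6036.9 − 5729.2 = 307.7 ≈ 308 nmi

308 nmi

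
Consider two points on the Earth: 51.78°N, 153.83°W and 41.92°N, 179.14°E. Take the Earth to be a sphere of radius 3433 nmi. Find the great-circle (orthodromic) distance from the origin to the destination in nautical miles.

Haversine: a = sin²(Δφ/2)+cos φ₁ cos φ₂ sin²(Δλ/2) = 0.03253;  σ = 2·atan2(√a,√(1−a))
σ = 20.781° → d = Rσ = 3433·0.36269 = 1245 nmi

1245 nmi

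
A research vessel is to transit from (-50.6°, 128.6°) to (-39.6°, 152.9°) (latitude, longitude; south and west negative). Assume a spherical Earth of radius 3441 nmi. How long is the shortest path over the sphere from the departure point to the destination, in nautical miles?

1215 nmi

Haversine: a = sin²(Δφ/2)+cos φ₁ cos φ₂ sin²(Δλ/2) = 0.03085;  σ = 2·atan2(√a,√(1−a))
σ = 20.232° → d = Rσ = 3441·0.35312 = 1215 nmi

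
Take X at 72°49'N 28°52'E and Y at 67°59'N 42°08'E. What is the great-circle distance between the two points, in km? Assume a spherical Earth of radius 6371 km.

727 km

cos σ = sin φ₁ sin φ₂ + cos φ₁ cos φ₂ cos Δλ
      = sin(72.82°)sin(67.98°) + cos(72.82°)cos(67.98°)cos(13.27°) = 0.9935
σ = 6.542° → d = Rσ = 6371·0.11418 = 727 km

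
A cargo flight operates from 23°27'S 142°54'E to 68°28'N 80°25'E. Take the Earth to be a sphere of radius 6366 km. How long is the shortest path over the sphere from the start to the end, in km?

cos σ = sin φ₁ sin φ₂ + cos φ₁ cos φ₂ cos Δλ
      = sin(-23.45°)sin(68.47°) + cos(-23.45°)cos(68.47°)cos(-62.48°) = -0.2146
σ = 102.392° → d = Rσ = 6366·1.78708 = 11377 km

11377 km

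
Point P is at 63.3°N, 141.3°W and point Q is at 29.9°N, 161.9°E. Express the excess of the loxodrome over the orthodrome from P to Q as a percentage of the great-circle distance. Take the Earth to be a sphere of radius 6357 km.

Great circle: σ = 0.8518 rad → d_gc = Rσ = 5415.0 km
Rhumb: Δφ = -0.5829, Δλ = -0.9913, Δψ = -0.8911, q = Δφ/Δψ = 0.6542 → d_rh = R√(Δφ²+q²Δλ²) = 5543.4 km
Excess = (5543.4 − 5415.0) / 5415.0 = 128.4 / 5415.0 = 2.37% ≈ 2.4%

2.4%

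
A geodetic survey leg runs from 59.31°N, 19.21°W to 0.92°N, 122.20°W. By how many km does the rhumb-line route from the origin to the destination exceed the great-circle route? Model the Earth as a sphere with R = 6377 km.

559 km

Great circle: cos σ = sin φ₁ sin φ₂ + cos φ₁ cos φ₂ cos Δλ,  σ = 1.6719 rad → d_gc = 10661.5 km
Rhumb line: Δψ = -1.2771, q = Δφ/Δψ = 0.7980, d_rh = R√(Δφ²+q²Δλ²) = 11220.8 km
Excess = 11220.8 − 10661.5 = 559.3 ≈ 559 km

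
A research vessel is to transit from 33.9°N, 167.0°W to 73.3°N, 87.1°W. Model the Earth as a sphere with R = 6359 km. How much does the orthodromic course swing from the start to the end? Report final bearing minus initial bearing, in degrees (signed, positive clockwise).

At departure: θ₁ = atan2(sin Δλ cos φ₂, cos φ₁ sin φ₂ − sin φ₁ cos φ₂ cos Δλ) = 20.25°
At arrival: θ₂ = atan2(sin Δλ cos φ₁, −cos φ₂ sin φ₁ + sin φ₂ cos φ₁ cos Δλ) = 91.46°
Δθ = θ₂ − θ₁ = +71.2°

+71.2°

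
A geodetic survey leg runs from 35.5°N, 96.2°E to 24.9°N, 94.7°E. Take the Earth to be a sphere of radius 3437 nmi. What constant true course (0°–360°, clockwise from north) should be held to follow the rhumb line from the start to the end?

Δψ = ln[tan(π/4+φ₂/2)/tan(π/4+φ₁/2)] = -0.2146
Δλ = -0.0262 rad (taken the short way round)
course = atan2(Δλ, Δψ) = 186.96°

187.0°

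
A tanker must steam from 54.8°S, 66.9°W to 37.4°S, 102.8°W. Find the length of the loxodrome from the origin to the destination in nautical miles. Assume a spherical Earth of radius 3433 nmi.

Rhumb course C = atan2(Δλ, Δψ) with Δψ = ln[tan(π/4+φ₂/2)/tan(π/4+φ₁/2)] = +0.4434, Δλ = -0.6266 → C = 305.29°
d = R·|Δφ| / |cos C| = 3433·0.30369 / 0.57766 = 1805 nmi

1805 nmi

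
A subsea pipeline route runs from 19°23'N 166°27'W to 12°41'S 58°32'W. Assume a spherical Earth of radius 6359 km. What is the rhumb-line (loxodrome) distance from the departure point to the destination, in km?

Δψ = ln[tan(π/4+φ₂/2)/tan(π/4+φ₁/2)] = -0.5681;  Δφ = -0.5597 rad,  Δλ = +1.8835 rad
q = Δφ/Δψ = 0.9851
d = R·√(Δφ² + q²Δλ²) = 6359·1.93798 = 12324 km

12324 km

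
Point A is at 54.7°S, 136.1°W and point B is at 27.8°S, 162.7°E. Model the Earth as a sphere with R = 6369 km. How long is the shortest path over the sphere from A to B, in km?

Haversine: a = sin²(Δφ/2)+cos φ₁ cos φ₂ sin²(Δλ/2) = 0.18656;  σ = 2·atan2(√a,√(1−a))
σ = 51.179° → d = Rσ = 6369·0.89324 = 5689 km

5689 km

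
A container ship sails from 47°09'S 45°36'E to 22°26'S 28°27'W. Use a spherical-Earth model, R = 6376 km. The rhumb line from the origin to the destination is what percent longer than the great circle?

Great circle: σ = 1.1012 rad → d_gc = Rσ = 7021.3 km
Rhumb: Δφ = +0.4314, Δλ = -1.2924, Δψ = +0.5335, q = Δφ/Δψ = 0.8085 → d_rh = R√(Δφ²+q²Δλ²) = 7208.2 km
Excess = (7208.2 − 7021.3) / 7021.3 = 186.9 / 7021.3 = 2.66% ≈ 2.7%

2.7%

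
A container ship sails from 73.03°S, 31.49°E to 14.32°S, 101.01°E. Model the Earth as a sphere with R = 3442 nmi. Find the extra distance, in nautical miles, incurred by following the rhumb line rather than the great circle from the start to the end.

Great circle: cos σ = sin φ₁ sin φ₂ + cos φ₁ cos φ₂ cos Δλ,  σ = 1.2286 rad → d_gc = 4229.0 nmi
Rhumb line: Δψ = +1.6500, q = Δφ/Δψ = 0.6210, d_rh = R√(Δφ²+q²Δλ²) = 4377.9 nmi
Excess = 4377.9 − 4229.0 = 148.9 ≈ 149 nmi

149 nmi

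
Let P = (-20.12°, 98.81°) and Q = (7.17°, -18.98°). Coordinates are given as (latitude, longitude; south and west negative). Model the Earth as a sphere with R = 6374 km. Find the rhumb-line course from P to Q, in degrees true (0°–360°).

Δψ = ln[tan(π/4+φ₂/2)/tan(π/4+φ₁/2)] = +0.4841
Δλ = -2.0558 rad (taken the short way round)
course = atan2(Δλ, Δψ) = 283.25°

283.2°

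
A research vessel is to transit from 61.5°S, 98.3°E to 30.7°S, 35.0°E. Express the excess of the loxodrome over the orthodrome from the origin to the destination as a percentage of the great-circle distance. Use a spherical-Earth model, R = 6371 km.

2.9%

Great circle: σ = 0.8853 rad → d_gc = Rσ = 5640.5 km
Rhumb: Δφ = +0.5376, Δλ = -1.1048, Δψ = +0.8071, q = Δφ/Δψ = 0.6661 → d_rh = R√(Δφ²+q²Δλ²) = 5805.8 km
Excess = (5805.8 − 5640.5) / 5640.5 = 165.3 / 5640.5 = 2.93% ≈ 2.9%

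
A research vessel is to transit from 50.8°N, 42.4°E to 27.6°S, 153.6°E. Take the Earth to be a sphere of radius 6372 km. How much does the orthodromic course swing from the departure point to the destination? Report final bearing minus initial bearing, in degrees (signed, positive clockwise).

Initial bearing θ₁ = atan2(sin Δλ cos φ₂, cos φ₁ sin φ₂ − sin φ₁ cos φ₂ cos Δλ) = 93.08°
Final bearing θ₂ = (initial bearing from the destination back to the start) + 180° = 134.59°
Δθ = θ₂ − θ₁ = +41.5°

+41.5°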